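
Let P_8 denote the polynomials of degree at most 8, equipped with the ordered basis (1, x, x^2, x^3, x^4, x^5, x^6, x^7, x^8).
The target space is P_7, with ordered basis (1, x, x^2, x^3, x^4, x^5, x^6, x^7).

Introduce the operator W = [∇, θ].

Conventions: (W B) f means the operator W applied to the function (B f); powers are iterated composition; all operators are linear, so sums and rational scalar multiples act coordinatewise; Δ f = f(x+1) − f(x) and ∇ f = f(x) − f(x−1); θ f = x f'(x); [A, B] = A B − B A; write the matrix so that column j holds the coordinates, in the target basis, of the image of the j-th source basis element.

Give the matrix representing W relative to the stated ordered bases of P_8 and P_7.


image of 1: 0
image of x: 1
image of x^2: 2x - 2
image of x^3: 3x^2 - 6x + 3
image of x^4: 4x^3 - 12x^2 + 12x - 4
image of x^5: 5x^4 - 20x^3 + 30x^2 - 20x + 5
image of x^6: 6x^5 - 30x^4 + 60x^3 - 60x^2 + 30x - 6
image of x^7: 7x^6 - 42x^5 + 105x^4 - 140x^3 + 105x^2 - 42x + 7
image of x^8: 8x^7 - 56x^6 + 168x^5 - 280x^4 + 280x^3 - 168x^2 + 56x - 8
each image's coordinates form column j of the matrix

the matrix is [[0, 1, -2, 3, -4, 5, -6, 7, -8]; [0, 0, 2, -6, 12, -20, 30, -42, 56]; [0, 0, 0, 3, -12, 30, -60, 105, -168]; [0, 0, 0, 0, 4, -20, 60, -140, 280]; [0, 0, 0, 0, 0, 5, -30, 105, -280]; [0, 0, 0, 0, 0, 0, 6, -42, 168]; [0, 0, 0, 0, 0, 0, 0, 7, -56]; [0, 0, 0, 0, 0, 0, 0, 0, 8]] (rows listed top to bottom)


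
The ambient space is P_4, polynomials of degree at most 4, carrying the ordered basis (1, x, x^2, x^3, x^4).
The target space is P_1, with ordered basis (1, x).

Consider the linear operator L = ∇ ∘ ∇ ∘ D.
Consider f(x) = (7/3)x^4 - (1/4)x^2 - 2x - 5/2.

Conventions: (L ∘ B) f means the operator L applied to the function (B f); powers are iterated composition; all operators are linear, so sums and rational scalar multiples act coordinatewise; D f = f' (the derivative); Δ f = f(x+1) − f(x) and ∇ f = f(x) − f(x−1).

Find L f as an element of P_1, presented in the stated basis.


the result is g(x) = 56x - 56

D f = (28/3)x^3 - (1/2)x - 2
∇ D f = 28x^2 - 28x + 53/6
∇ (∇ ∘ D) f = 56x - 56


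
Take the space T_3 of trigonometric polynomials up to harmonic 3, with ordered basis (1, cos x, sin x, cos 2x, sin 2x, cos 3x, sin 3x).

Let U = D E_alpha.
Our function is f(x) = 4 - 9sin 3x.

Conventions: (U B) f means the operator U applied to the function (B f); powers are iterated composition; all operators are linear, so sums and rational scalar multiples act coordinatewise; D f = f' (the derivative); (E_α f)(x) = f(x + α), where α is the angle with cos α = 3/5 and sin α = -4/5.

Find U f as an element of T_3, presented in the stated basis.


E_alpha f = 4 + (396/125)cos 3x + (1053/125)sin 3x
D E_alpha f = (3159/125)cos 3x - (1188/125)sin 3x

g(x) = (3159/125)cos 3x - (1188/125)sin 3x


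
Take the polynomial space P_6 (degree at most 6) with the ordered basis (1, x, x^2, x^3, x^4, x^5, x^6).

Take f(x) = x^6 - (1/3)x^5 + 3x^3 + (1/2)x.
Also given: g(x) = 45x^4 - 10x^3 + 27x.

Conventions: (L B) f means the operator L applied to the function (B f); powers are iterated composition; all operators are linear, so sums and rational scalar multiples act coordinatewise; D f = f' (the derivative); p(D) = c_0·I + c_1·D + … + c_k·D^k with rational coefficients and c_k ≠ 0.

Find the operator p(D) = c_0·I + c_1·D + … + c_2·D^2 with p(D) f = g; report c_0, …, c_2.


D^0 f = x^6 - (1/3)x^5 + 3x^3 + (1/2)x
D^1 f = 6x^5 - (5/3)x^4 + 9x^2 + 1/2
D^2 f = 30x^4 - (20/3)x^3 + 18x
matching coefficients of g against c_0 f + c_1 Df + … from the top degree down determines the c_i
solution: c_0 = 0, c_1 = 0, c_2 = 3/2

c_0 = 0, c_1 = 0, c_2 = 3/2


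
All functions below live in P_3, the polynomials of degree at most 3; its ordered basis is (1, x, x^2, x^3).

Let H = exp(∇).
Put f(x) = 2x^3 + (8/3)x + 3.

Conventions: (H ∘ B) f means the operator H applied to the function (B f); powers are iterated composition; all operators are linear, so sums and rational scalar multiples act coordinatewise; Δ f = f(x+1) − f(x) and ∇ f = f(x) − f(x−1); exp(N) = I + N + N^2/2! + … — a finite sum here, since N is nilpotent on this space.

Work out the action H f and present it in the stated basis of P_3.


g(x) = 2x^3 + 6x^2 + (8/3)x + 11/3

order-1 term: 6x^2 - 6x + 14/3
order-2 term: 6x - 6
order-3 term: 2
the series for exp(∇) f terminates at order 3
exp(∇) f = 2x^3 + 6x^2 + (8/3)x + 11/3


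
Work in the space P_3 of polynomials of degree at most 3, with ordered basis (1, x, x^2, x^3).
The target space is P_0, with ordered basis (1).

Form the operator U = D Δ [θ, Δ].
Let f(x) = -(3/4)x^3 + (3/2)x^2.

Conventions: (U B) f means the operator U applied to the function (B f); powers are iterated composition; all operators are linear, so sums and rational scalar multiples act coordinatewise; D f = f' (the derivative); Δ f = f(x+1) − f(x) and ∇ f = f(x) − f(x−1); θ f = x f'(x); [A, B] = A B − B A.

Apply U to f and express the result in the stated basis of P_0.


the result is g(x) = 9/2

Δ f = -(9/4)x^2 + (3/4)x + 3/4
θ Δ f = -(9/2)x^2 + (3/4)x
θ f = -(9/4)x^3 + 3x^2
Δ θ f = -(27/4)x^2 - (3/4)x + 3/4
[θ, Δ] f = (9/4)x^2 + (3/2)x - 3/4
Δ [θ, Δ] f = (9/2)x + 15/4
D Δ [θ, Δ] f = 9/2


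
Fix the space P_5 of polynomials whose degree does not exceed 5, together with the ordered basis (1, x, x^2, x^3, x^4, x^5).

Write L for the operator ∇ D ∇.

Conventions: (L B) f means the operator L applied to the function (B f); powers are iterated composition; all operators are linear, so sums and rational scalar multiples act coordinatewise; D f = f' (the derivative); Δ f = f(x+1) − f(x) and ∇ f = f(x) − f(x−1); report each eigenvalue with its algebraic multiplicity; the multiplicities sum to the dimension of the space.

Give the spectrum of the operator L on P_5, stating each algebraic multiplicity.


λ = 0 (multiplicity 6)

image of 1: 0
image of x: 0
image of x^2: 0
image of x^3: 6
image of x^4: 24x - 24
image of x^5: 60x^2 - 120x + 70
the matrix is upper triangular; its diagonal is (0, 0, 0, 0, 0, 0)
for a triangular matrix the eigenvalues are the diagonal entries, with algebraic multiplicity their repetition count


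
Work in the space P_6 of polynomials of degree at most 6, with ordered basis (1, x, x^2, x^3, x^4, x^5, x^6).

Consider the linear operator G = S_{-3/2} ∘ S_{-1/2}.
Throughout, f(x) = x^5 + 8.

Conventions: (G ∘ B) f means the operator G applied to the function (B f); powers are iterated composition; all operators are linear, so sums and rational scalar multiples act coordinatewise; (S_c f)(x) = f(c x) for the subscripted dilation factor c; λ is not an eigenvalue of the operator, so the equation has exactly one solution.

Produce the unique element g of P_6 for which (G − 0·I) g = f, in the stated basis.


write g with unknown coordinates in the stated basis and equate coefficients in (G − 0·I) g = f
solving from the highest basis element down gives g = (1024/243)x^5 + 8
check: G g = x^5 + 8
so G g − 0·g = x^5 + 8 = f ✓

the result is g(x) = (1024/243)x^5 + 8


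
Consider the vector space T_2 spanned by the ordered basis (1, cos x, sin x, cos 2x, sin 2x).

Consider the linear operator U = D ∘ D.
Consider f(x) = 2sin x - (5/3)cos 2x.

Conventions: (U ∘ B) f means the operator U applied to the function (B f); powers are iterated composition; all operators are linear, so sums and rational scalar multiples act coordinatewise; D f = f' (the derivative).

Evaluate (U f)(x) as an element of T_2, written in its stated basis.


g(x) = -2sin x + (20/3)cos 2x

D f = 2cos x + (10/3)sin 2x
D D f = -2sin x + (20/3)cos 2x


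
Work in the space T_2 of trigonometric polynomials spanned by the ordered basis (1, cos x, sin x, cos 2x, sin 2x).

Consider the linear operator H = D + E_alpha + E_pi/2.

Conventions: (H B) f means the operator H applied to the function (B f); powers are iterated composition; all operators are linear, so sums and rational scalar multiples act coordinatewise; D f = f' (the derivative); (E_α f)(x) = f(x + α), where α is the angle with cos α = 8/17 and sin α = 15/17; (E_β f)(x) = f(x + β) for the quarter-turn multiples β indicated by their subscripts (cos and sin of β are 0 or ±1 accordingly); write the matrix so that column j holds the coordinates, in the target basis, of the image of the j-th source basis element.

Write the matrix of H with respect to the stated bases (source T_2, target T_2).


the matrix is [[2, 0, 0, 0, 0]; [0, 8/17, 49/17, 0, 0]; [0, -49/17, 8/17, 0, 0]; [0, 0, 0, -450/289, 818/289]; [0, 0, 0, -818/289, -450/289]] (rows listed top to bottom)

image of 1: 2
image of cos x: (8/17)cos x - (49/17)sin x
image of sin x: (49/17)cos x + (8/17)sin x
image of cos 2x: -(450/289)cos 2x - (818/289)sin 2x
image of sin 2x: (818/289)cos 2x - (450/289)sin 2x
each image's coordinates form column j of the matrix


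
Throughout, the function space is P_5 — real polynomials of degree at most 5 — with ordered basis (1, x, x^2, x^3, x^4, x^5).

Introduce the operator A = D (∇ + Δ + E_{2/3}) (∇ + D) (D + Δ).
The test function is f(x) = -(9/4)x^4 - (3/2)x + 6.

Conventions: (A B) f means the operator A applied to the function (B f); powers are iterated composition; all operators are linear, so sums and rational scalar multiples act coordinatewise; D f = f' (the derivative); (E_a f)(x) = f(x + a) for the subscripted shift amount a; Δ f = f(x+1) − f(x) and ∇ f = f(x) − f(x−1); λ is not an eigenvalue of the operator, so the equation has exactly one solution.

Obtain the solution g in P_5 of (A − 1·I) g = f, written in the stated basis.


write g with unknown coordinates in the stated basis and equate coefficients in (A − 1·I) g = f
solving from the highest basis element down gives g = (9/4)x^4 + (435/2)x + 570
check: A g = 216x + 576
so A g − 1·g = -(9/4)x^4 - (3/2)x + 6 = f ✓

g(x) = (9/4)x^4 + (435/2)x + 570


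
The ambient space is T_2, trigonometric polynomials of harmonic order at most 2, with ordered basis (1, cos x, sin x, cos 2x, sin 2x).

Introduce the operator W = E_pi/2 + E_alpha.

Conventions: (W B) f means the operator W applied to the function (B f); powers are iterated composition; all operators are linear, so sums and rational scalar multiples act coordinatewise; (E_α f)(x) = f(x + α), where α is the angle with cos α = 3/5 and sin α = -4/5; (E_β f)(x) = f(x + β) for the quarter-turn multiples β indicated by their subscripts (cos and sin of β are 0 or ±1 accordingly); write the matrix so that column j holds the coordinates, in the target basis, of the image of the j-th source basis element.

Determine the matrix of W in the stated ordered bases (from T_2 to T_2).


the matrix is [[2, 0, 0, 0, 0]; [0, 3/5, 1/5, 0, 0]; [0, -1/5, 3/5, 0, 0]; [0, 0, 0, -32/25, -24/25]; [0, 0, 0, 24/25, -32/25]] (rows listed top to bottom)

image of 1: 2
image of cos x: (3/5)cos x - (1/5)sin x
image of sin x: (1/5)cos x + (3/5)sin x
image of cos 2x: -(32/25)cos 2x + (24/25)sin 2x
image of sin 2x: -(24/25)cos 2x - (32/25)sin 2x
each image's coordinates form column j of the matrix


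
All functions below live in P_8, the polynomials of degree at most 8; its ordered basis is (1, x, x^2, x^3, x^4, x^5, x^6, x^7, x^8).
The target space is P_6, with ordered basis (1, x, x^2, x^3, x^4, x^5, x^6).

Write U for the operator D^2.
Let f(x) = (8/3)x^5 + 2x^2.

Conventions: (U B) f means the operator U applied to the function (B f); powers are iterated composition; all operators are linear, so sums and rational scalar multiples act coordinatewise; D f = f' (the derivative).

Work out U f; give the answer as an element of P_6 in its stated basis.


g(x) = (160/3)x^3 + 4

D f = (40/3)x^4 + 4x
D D f = (160/3)x^3 + 4


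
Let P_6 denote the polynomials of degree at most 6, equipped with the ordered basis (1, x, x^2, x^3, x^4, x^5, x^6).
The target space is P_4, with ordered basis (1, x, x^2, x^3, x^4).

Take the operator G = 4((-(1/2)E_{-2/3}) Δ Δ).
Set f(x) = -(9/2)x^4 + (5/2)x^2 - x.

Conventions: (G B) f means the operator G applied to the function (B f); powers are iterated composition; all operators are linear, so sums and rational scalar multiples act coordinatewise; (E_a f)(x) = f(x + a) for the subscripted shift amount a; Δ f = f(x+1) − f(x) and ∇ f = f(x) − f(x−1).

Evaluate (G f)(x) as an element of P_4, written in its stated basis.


the result is g(x) = 108x^2 + 72x + 20

Δ f = -18x^3 - 27x^2 - 13x - 3
Δ Δ f = -54x^2 - 108x - 58
E_{-2/3} (Δ Δ) f = -54x^2 - 36x - 10
(-(1/2)E_{-2/3}) (Δ Δ) f = 27x^2 + 18x + 5
(4((-(1/2)E_{-2/3}) Δ Δ)) f = 108x^2 + 72x + 20


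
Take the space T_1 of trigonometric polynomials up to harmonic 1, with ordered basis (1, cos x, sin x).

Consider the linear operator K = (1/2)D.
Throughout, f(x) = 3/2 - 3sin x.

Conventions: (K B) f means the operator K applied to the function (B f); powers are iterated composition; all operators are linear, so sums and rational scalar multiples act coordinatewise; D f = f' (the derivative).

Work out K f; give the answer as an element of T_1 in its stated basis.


D f = -3cos x
((1/2)D) f = -(3/2)cos x

the result is g(x) = -(3/2)cos x


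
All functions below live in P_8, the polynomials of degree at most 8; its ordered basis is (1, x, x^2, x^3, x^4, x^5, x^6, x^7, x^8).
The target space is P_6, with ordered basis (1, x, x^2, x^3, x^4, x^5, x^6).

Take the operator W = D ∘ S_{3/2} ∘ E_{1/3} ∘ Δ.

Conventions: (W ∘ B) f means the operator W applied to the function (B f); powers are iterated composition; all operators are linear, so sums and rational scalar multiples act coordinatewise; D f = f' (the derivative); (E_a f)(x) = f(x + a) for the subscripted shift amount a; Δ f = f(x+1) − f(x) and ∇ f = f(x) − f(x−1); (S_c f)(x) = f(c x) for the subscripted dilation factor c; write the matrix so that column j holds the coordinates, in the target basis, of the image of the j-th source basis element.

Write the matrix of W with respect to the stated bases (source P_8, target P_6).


the matrix is [[0, 0, 3, 15/2, 14, 425/18, 341/9, 3185/54, 21844/243]; [0, 0, 0, 27/2, 45, 105, 425/2, 2387/6, 6370/9]; [0, 0, 0, 0, 81/2, 675/4, 945/2, 8925/8, 2387]; [0, 0, 0, 0, 0, 405/4, 2025/4, 6615/4, 8925/2]; [0, 0, 0, 0, 0, 0, 3645/16, 42525/32, 19845/4]; [0, 0, 0, 0, 0, 0, 0, 15309/32, 25515/8]; [0, 0, 0, 0, 0, 0, 0, 0, 15309/16]] (rows listed top to bottom)

image of 1: 0
image of x: 0
image of x^2: 3
image of x^3: (27/2)x + 15/2
image of x^4: (81/2)x^2 + 45x + 14
image of x^5: (405/4)x^3 + (675/4)x^2 + 105x + 425/18
image of x^6: (3645/16)x^4 + (2025/4)x^3 + (945/2)x^2 + (425/2)x + 341/9
image of x^7: (15309/32)x^5 + (42525/32)x^4 + (6615/4)x^3 + (8925/8)x^2 + (2387/6)x + 3185/54
image of x^8: (15309/16)x^6 + (25515/8)x^5 + (19845/4)x^4 + (8925/2)x^3 + 2387x^2 + (6370/9)x + 21844/243
each image's coordinates form column j of the matrix


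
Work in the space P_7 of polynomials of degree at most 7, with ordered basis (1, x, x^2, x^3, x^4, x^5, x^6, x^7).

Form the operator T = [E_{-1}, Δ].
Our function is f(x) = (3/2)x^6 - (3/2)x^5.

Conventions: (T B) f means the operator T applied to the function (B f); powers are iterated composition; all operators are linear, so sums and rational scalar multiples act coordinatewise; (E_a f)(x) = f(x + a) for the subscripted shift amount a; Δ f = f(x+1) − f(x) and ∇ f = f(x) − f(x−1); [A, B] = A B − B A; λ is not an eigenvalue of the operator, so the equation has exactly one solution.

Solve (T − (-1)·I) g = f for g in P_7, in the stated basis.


write g with unknown coordinates in the stated basis and equate coefficients in (T − (-1)·I) g = f
solving from the highest basis element down gives g = (3/2)x^6 - (3/2)x^5
check: T g = 0
so T g − (-1)·g = (3/2)x^6 - (3/2)x^5 = f ✓

g(x) = (3/2)x^6 - (3/2)x^5


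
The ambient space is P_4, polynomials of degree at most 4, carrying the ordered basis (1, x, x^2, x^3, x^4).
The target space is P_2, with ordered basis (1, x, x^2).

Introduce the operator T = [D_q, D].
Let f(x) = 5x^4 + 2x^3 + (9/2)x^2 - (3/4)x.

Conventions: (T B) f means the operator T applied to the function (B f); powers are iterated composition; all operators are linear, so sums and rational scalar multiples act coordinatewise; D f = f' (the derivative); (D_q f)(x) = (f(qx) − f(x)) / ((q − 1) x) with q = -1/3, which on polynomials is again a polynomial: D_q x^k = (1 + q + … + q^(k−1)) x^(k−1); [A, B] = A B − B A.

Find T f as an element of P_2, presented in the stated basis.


the result is g(x) = (40/9)x^2 + (8/9)x + 6

D f = 20x^3 + 6x^2 + 9x - 3/4
D_q D f = (140/9)x^2 + 4x + 9
D_q f = (100/27)x^3 + (14/9)x^2 + 3x - 3/4
D D_q f = (100/9)x^2 + (28/9)x + 3
[D_q, D] f = (40/9)x^2 + (8/9)x + 6


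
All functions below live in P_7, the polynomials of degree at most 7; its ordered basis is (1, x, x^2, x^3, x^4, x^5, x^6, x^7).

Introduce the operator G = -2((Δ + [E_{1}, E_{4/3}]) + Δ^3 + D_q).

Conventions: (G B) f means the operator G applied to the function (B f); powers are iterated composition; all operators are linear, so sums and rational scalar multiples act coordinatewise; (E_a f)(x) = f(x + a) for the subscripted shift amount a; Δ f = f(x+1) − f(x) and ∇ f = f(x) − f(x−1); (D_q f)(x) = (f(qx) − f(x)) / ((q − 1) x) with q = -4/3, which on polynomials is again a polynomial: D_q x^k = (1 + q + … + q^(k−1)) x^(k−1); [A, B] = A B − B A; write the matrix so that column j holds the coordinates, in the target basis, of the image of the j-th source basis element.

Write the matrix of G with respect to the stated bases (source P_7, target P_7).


image of 1: 0
image of x: -4
image of x^2: -(10/3)x - 2
image of x^3: -(80/9)x^2 - 6x - 14
image of x^4: -(166/27)x^3 - 12x^2 - 56x - 74
image of x^5: -(1172/81)x^4 - 20x^3 - 140x^2 - 370x - 302
image of x^6: -(1954/243)x^5 - 30x^4 - 280x^3 - 1110x^2 - 1812x - 1082
image of x^7: -(15512/729)x^6 - 42x^5 - 490x^4 - 2590x^3 - 6342x^2 - 7574x - 3614
each image's coordinates form column j of the matrix

the matrix is [[0, -4, -2, -14, -74, -302, -1082, -3614]; [0, 0, -10/3, -6, -56, -370, -1812, -7574]; [0, 0, 0, -80/9, -12, -140, -1110, -6342]; [0, 0, 0, 0, -166/27, -20, -280, -2590]; [0, 0, 0, 0, 0, -1172/81, -30, -490]; [0, 0, 0, 0, 0, 0, -1954/243, -42]; [0, 0, 0, 0, 0, 0, 0, -15512/729]; [0, 0, 0, 0, 0, 0, 0, 0]] (rows listed top to bottom)


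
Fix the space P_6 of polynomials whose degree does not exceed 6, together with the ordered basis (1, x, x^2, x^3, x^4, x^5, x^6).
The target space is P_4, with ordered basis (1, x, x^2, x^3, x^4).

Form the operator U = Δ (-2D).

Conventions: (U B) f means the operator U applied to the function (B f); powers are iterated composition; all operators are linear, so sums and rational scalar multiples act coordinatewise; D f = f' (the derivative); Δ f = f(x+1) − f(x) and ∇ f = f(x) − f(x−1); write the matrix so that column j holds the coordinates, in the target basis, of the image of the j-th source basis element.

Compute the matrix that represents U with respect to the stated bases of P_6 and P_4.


the matrix is [[0, 0, -4, -6, -8, -10, -12]; [0, 0, 0, -12, -24, -40, -60]; [0, 0, 0, 0, -24, -60, -120]; [0, 0, 0, 0, 0, -40, -120]; [0, 0, 0, 0, 0, 0, -60]] (rows listed top to bottom)

image of 1: 0
image of x: 0
image of x^2: -4
image of x^3: -12x - 6
image of x^4: -24x^2 - 24x - 8
image of x^5: -40x^3 - 60x^2 - 40x - 10
image of x^6: -60x^4 - 120x^3 - 120x^2 - 60x - 12
each image's coordinates form column j of the matrix


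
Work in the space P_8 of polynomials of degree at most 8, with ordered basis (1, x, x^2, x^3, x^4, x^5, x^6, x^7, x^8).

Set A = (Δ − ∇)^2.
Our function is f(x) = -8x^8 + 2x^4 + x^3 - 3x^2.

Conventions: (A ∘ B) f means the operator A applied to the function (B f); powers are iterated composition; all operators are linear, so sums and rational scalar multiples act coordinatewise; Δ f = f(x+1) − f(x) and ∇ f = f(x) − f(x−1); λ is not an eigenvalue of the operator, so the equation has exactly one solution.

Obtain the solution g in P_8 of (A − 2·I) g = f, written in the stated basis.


write g with unknown coordinates in the stated basis and equate coefficients in (A − 2·I) g = f
solving from the highest basis element down gives g = 4x^8 + 3359x^4 - (1/2)x^3 + (13443/2)x^2 + 41316
check: A g = 6720x^4 + 13440x^2 + 82632
so A g − 2·g = -8x^8 + 2x^4 + x^3 - 3x^2 = f ✓

the result is g(x) = 4x^8 + 3359x^4 - (1/2)x^3 + (13443/2)x^2 + 41316


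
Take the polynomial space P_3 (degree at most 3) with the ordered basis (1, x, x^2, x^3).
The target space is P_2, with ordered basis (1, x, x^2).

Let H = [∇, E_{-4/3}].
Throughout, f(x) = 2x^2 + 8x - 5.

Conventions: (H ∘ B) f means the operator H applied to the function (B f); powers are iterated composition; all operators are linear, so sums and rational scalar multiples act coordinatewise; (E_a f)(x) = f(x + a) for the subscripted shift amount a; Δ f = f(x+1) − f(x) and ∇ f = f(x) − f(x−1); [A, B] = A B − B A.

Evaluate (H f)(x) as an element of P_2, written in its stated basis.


the image equals g(x) = 0

E_{-4/3} f = 2x^2 + (8/3)x - 109/9
∇ E_{-4/3} f = 4x + 2/3
∇ f = 4x + 6
E_{-4/3} ∇ f = 4x + 2/3
[∇, E_{-4/3}] f = 0


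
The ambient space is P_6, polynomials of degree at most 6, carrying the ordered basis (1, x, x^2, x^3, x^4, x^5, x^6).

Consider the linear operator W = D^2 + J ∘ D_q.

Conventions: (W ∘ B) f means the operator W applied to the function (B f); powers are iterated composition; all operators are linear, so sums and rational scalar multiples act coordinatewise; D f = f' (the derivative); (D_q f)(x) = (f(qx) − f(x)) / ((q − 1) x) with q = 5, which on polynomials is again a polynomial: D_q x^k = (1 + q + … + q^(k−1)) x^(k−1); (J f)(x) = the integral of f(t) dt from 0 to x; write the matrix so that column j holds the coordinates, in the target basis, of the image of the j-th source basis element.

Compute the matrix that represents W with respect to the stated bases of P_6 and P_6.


image of 1: 0
image of x: x
image of x^2: 3x^2 + 2
image of x^3: (31/3)x^3 + 6x
image of x^4: 39x^4 + 12x^2
image of x^5: (781/5)x^5 + 20x^3
image of x^6: 651x^6 + 30x^4
each image's coordinates form column j of the matrix

the matrix is [[0, 0, 2, 0, 0, 0, 0]; [0, 1, 0, 6, 0, 0, 0]; [0, 0, 3, 0, 12, 0, 0]; [0, 0, 0, 31/3, 0, 20, 0]; [0, 0, 0, 0, 39, 0, 30]; [0, 0, 0, 0, 0, 781/5, 0]; [0, 0, 0, 0, 0, 0, 651]] (rows listed top to bottom)


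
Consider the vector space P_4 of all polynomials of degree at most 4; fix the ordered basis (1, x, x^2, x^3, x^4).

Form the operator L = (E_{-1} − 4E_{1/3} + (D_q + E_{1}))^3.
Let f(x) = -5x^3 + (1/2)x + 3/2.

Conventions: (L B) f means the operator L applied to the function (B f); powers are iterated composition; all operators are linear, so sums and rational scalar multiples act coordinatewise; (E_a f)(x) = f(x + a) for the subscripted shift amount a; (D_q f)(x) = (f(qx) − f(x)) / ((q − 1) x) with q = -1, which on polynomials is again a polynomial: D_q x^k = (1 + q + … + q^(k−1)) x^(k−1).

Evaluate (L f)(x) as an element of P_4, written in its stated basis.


E_{-1} f = -5x^3 + 15x^2 - (29/2)x + 6
E_{1/3} f = -5x^3 - 5x^2 - (7/6)x + 40/27
(-4E_{1/3}) f = 20x^3 + 20x^2 + (14/3)x - 160/27
D_q f = -5x^2 + 1/2
E_{1} f = -5x^3 - 15x^2 - (29/2)x - 3
(D_q + E_{1}) f = -5x^3 - 20x^2 - (29/2)x - 5/2
(E_{-1} − 4E_{1/3} + (D_q + E_{1})) f = 10x^3 + 15x^2 - (73/3)x - 131/54
E_{-1} (E_{-1} − 4E_{1/3} + (D_q + E_{1})) f = 10x^3 - 15x^2 - (73/3)x + 1453/54
E_{1/3} (E_{-1} − 4E_{1/3} + (D_q + E_{1})) f = 10x^3 + 25x^2 - 11x - 17/2
(-4E_{1/3}) (E_{-1} − 4E_{1/3} + (D_q + E_{1})) f = -40x^3 - 100x^2 + 44x + 34
D_q (E_{-1} − 4E_{1/3} + (D_q + E_{1})) f = 10x^2 - 73/3
E_{1} (E_{-1} − 4E_{1/3} + (D_q + E_{1})) f = 10x^3 + 45x^2 + (107/3)x - 95/54
(D_q + E_{1}) (E_{-1} − 4E_{1/3} + (D_q + E_{1})) f = 10x^3 + 55x^2 + (107/3)x - 1409/54
(E_{-1} − 4E_{1/3} + (D_q + E_{1})) (E_{-1} − 4E_{1/3} + (D_q + E_{1})) f = -20x^3 - 60x^2 + (166/3)x + 940/27
E_{-1} (E_{-1} − 4E_{1/3} + (D_q + E_{1})) (E_{-1} − 4E_{1/3} + (D_q + E_{1})) f = -20x^3 + (346/3)x - 1634/27
E_{1/3} (E_{-1} − 4E_{1/3} + (D_q + E_{1})) (E_{-1} − 4E_{1/3} + (D_q + E_{1})) f = -20x^3 - 80x^2 + (26/3)x + 1238/27
(-4E_{1/3}) (E_{-1} − 4E_{1/3} + (D_q + E_{1})) (E_{-1} − 4E_{1/3} + (D_q + E_{1})) f = 80x^3 + 320x^2 - (104/3)x - 4952/27
D_q (E_{-1} − 4E_{1/3} + (D_q + E_{1})) (E_{-1} − 4E_{1/3} + (D_q + E_{1})) f = -20x^2 + 166/3
E_{1} (E_{-1} − 4E_{1/3} + (D_q + E_{1})) (E_{-1} − 4E_{1/3} + (D_q + E_{1})) f = -20x^3 - 120x^2 - (374/3)x + 274/27
(D_q + E_{1}) (E_{-1} − 4E_{1/3} + (D_q + E_{1})) (E_{-1} − 4E_{1/3} + (D_q + E_{1})) f = -20x^3 - 140x^2 - (374/3)x + 1768/27
(E_{-1} − 4E_{1/3} + (D_q + E_{1})) (E_{-1} − 4E_{1/3} + (D_q + E_{1})) (E_{-1} − 4E_{1/3} + (D_q + E_{1})) f = 40x^3 + 180x^2 - 44x - 1606/9

the result is g(x) = 40x^3 + 180x^2 - 44x - 1606/9


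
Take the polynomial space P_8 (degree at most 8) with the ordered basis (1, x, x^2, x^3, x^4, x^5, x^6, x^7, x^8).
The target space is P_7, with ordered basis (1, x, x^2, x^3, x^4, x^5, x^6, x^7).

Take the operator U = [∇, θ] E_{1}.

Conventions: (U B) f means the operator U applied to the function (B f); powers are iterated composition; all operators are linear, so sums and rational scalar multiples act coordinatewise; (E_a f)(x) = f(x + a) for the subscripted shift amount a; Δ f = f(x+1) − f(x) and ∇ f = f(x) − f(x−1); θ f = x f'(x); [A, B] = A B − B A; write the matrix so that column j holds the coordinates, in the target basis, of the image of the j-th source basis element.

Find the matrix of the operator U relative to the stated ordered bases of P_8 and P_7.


the matrix is [[0, 1, 0, 0, 0, 0, 0, 0, 0]; [0, 0, 2, 0, 0, 0, 0, 0, 0]; [0, 0, 0, 3, 0, 0, 0, 0, 0]; [0, 0, 0, 0, 4, 0, 0, 0, 0]; [0, 0, 0, 0, 0, 5, 0, 0, 0]; [0, 0, 0, 0, 0, 0, 6, 0, 0]; [0, 0, 0, 0, 0, 0, 0, 7, 0]; [0, 0, 0, 0, 0, 0, 0, 0, 8]] (rows listed top to bottom)

image of 1: 0
image of x: 1
image of x^2: 2x
image of x^3: 3x^2
image of x^4: 4x^3
image of x^5: 5x^4
image of x^6: 6x^5
image of x^7: 7x^6
image of x^8: 8x^7
each image's coordinates form column j of the matrix


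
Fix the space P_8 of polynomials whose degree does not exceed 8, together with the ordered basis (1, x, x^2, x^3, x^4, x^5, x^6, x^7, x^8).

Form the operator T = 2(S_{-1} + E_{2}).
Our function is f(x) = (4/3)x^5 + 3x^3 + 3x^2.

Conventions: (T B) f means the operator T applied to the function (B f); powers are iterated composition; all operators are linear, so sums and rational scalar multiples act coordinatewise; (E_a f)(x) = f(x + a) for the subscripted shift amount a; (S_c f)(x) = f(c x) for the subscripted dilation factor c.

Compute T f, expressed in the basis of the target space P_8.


S_{-1} f = -(4/3)x^5 - 3x^3 + 3x^2
E_{2} f = (4/3)x^5 + (40/3)x^4 + (169/3)x^3 + (383/3)x^2 + (464/3)x + 236/3
(S_{-1} + E_{2}) f = (40/3)x^4 + (160/3)x^3 + (392/3)x^2 + (464/3)x + 236/3
(2(S_{-1} + E_{2})) f = (80/3)x^4 + (320/3)x^3 + (784/3)x^2 + (928/3)x + 472/3

the result is g(x) = (80/3)x^4 + (320/3)x^3 + (784/3)x^2 + (928/3)x + 472/3


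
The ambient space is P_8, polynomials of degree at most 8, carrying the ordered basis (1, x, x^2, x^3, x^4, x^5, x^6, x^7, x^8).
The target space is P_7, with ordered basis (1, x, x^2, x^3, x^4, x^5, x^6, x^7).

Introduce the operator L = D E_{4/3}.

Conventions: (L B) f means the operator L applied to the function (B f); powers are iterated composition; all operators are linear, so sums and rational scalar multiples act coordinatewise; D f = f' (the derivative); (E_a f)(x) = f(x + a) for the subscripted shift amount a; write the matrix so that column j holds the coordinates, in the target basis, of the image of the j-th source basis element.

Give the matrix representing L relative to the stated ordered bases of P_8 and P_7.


image of 1: 0
image of x: 1
image of x^2: 2x + 8/3
image of x^3: 3x^2 + 8x + 16/3
image of x^4: 4x^3 + 16x^2 + (64/3)x + 256/27
image of x^5: 5x^4 + (80/3)x^3 + (160/3)x^2 + (1280/27)x + 1280/81
image of x^6: 6x^5 + 40x^4 + (320/3)x^3 + (1280/9)x^2 + (2560/27)x + 2048/81
image of x^7: 7x^6 + 56x^5 + (560/3)x^4 + (8960/27)x^3 + (8960/27)x^2 + (14336/81)x + 28672/729
image of x^8: 8x^7 + (224/3)x^6 + (896/3)x^5 + (17920/27)x^4 + (71680/81)x^3 + (57344/81)x^2 + (229376/729)x + 131072/2187
each image's coordinates form column j of the matrix

the matrix is [[0, 1, 8/3, 16/3, 256/27, 1280/81, 2048/81, 28672/729, 131072/2187]; [0, 0, 2, 8, 64/3, 1280/27, 2560/27, 14336/81, 229376/729]; [0, 0, 0, 3, 16, 160/3, 1280/9, 8960/27, 57344/81]; [0, 0, 0, 0, 4, 80/3, 320/3, 8960/27, 71680/81]; [0, 0, 0, 0, 0, 5, 40, 560/3, 17920/27]; [0, 0, 0, 0, 0, 0, 6, 56, 896/3]; [0, 0, 0, 0, 0, 0, 0, 7, 224/3]; [0, 0, 0, 0, 0, 0, 0, 0, 8]] (rows listed top to bottom)


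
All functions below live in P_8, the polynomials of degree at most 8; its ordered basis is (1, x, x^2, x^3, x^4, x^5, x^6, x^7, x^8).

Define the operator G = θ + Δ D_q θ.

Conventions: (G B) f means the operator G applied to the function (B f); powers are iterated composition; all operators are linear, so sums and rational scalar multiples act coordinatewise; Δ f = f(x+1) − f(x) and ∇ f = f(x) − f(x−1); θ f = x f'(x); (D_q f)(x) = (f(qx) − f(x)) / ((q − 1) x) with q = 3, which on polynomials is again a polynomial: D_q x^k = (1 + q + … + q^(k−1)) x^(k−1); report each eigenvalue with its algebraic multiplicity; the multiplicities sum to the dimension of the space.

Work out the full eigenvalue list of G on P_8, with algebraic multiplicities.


λ = 0 (multiplicity 1), λ = 1 (multiplicity 1), λ = 2 (multiplicity 1), λ = 3 (multiplicity 1), λ = 4 (multiplicity 1), λ = 5 (multiplicity 1), λ = 6 (multiplicity 1), λ = 7 (multiplicity 1), λ = 8 (multiplicity 1)

image of 1: 0
image of x: x
image of x^2: 2x^2 + 8
image of x^3: 3x^3 + 78x + 39
image of x^4: 4x^4 + 480x^2 + 480x + 160
image of x^5: 5x^5 + 2420x^3 + 3630x^2 + 2420x + 605
image of x^6: 6x^6 + 10920x^4 + 21840x^3 + 21840x^2 + 10920x + 2184
image of x^7: 7x^7 + 45906x^5 + 114765x^4 + 153020x^3 + 114765x^2 + 45906x + 7651
image of x^8: 8x^8 + 183680x^6 + 551040x^5 + 918400x^4 + 918400x^3 + 551040x^2 + 183680x + 26240
the matrix is upper triangular; its diagonal is (0, 1, 2, 3, 4, 5, 6, 7, 8)
for a triangular matrix the eigenvalues are the diagonal entries, with algebraic multiplicity their repetition count


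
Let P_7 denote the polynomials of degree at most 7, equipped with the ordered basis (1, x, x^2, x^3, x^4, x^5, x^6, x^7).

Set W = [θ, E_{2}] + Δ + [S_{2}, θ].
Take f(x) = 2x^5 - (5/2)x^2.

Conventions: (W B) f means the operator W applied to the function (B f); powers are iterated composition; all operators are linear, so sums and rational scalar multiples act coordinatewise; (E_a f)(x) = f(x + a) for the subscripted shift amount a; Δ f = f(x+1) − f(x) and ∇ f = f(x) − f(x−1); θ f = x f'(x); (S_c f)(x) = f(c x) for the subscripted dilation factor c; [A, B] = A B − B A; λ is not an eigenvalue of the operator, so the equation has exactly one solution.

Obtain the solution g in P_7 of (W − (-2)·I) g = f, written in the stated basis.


write g with unknown coordinates in the stated basis and equate coefficients in (W − (-2)·I) g = f
solving from the highest basis element down gives g = x^5 + (5/2)x^4 + 40x^3 + (905/4)x^2 + (3675/4)x + 3739/2
check: W g = -5x^4 - 80x^3 - 455x^2 - (3675/2)x - 3739
so W g − (-2)·g = 2x^5 - (5/2)x^2 = f ✓

g(x) = x^5 + (5/2)x^4 + 40x^3 + (905/4)x^2 + (3675/4)x + 3739/2


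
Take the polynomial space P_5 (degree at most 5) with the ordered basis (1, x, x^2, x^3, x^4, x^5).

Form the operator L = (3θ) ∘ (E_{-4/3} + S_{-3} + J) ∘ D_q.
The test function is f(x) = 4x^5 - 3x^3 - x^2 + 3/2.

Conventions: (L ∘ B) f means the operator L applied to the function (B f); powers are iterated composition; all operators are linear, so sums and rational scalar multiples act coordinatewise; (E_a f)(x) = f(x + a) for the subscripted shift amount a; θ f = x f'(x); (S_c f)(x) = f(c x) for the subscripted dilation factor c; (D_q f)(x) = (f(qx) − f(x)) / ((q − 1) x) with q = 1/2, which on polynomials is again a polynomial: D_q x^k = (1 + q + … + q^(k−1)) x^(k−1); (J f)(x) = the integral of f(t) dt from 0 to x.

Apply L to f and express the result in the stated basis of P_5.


D_q f = (31/4)x^4 - (21/4)x^2 - (3/2)x
E_{-4/3} D_q f = (31/4)x^4 - (124/3)x^3 + (929/12)x^2 - (3293/54)x + 1390/81
S_{-3} D_q f = (2511/4)x^4 - (189/4)x^2 + (9/2)x
J D_q f = (31/20)x^5 - (7/4)x^3 - (3/4)x^2
(E_{-4/3} + S_{-3} + J) D_q f = (31/20)x^5 + (1271/2)x^4 - (517/12)x^3 + (353/12)x^2 - (1525/27)x + 1390/81
θ (E_{-4/3} + S_{-3} + J) D_q f = (31/4)x^5 + 2542x^4 - (517/4)x^3 + (353/6)x^2 - (1525/27)x
(3θ) (E_{-4/3} + S_{-3} + J) D_q f = (93/4)x^5 + 7626x^4 - (1551/4)x^3 + (353/2)x^2 - (1525/9)x

the result is g(x) = (93/4)x^5 + 7626x^4 - (1551/4)x^3 + (353/2)x^2 - (1525/9)x


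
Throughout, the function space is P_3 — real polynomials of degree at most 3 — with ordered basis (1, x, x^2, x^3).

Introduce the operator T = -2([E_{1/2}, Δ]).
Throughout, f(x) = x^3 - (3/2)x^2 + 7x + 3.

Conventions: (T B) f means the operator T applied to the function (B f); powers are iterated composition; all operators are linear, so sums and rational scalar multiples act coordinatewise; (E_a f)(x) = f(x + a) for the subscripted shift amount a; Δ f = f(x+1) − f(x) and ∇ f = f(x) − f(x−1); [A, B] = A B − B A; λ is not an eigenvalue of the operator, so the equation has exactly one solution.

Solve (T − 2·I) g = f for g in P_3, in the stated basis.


write g with unknown coordinates in the stated basis and equate coefficients in (T − 2·I) g = f
solving from the highest basis element down gives g = -(1/2)x^3 + (3/4)x^2 - (7/2)x - 3/2
check: T g = 0
so T g − 2·g = x^3 - (3/2)x^2 + 7x + 3 = f ✓

the image equals g(x) = -(1/2)x^3 + (3/4)x^2 - (7/2)x - 3/2


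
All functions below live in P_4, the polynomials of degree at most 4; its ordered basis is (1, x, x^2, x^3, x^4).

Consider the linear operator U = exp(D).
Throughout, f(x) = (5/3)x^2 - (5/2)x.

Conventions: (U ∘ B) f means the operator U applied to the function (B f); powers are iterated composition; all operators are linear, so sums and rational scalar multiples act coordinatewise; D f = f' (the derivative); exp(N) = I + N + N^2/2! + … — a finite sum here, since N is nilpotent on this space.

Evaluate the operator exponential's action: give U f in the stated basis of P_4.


order-1 term: (10/3)x - 5/2
order-2 term: 5/3
the series for exp(D) f terminates at order 2
exp(D) f = (5/3)x^2 + (5/6)x - 5/6

g(x) = (5/3)x^2 + (5/6)x - 5/6


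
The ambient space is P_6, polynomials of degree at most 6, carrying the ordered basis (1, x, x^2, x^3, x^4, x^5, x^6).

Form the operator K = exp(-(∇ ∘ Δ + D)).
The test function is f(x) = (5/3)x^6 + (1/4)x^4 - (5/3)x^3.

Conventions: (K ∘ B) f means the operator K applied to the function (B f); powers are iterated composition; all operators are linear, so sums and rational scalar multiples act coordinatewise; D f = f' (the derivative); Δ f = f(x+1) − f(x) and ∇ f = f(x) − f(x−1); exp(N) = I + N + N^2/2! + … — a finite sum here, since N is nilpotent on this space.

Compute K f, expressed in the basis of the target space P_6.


order-1 term: -10x^5 - 50x^4 - x^3 - 48x^2 + 10x - 23/6
order-2 term: 25x^4 + 200x^3 + (603/2)x^2 + 101x + 93
order-3 term: -(100/3)x^3 - 300x^2 - 601x - 754/3
order-4 term: 25x^2 + 200x + 1201/4
order-5 term: -10x - 50
order-6 term: 5/3
the series for exp(-(∇ ∘ Δ + D)) f terminates at order 6
exp(-(∇ ∘ Δ + D)) f = (5/3)x^6 - 10x^5 - (99/4)x^4 + 164x^3 - (43/2)x^2 - 300x + 359/4

the result is g(x) = (5/3)x^6 - 10x^5 - (99/4)x^4 + 164x^3 - (43/2)x^2 - 300x + 359/4


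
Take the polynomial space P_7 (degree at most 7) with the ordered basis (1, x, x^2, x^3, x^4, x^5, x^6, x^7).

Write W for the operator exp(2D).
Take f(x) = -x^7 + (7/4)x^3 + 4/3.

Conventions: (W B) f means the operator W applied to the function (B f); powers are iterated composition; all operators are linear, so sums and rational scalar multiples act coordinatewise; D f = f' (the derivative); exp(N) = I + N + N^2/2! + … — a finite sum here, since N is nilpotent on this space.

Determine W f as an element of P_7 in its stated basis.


the result is g(x) = -x^7 - 14x^6 - 84x^5 - 280x^4 - (2233/4)x^3 - (1323/2)x^2 - 427x - 338/3

order-1 term: -14x^6 + (21/2)x^2
order-2 term: -84x^5 + 21x
order-3 term: -280x^4 + 14
order-4 term: -560x^3
order-5 term: -672x^2
order-6 term: -448x
order-7 term: -128
the series for exp(2D) f terminates at order 7
exp(2D) f = -x^7 - 14x^6 - 84x^5 - 280x^4 - (2233/4)x^3 - (1323/2)x^2 - 427x - 338/3


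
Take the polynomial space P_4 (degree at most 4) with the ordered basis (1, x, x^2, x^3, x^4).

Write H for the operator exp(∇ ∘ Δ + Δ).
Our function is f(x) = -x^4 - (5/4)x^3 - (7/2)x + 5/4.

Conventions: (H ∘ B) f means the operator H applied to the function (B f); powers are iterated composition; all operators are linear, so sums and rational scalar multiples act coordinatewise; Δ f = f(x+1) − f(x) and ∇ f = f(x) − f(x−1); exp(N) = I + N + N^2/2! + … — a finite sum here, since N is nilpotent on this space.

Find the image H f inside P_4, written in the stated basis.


order-1 term: -4x^3 - (87/4)x^2 - (61/4)x - 31/4
order-2 term: -6x^2 - (159/4)x - 169/4
order-3 term: -4x - 77/4
order-4 term: -1
the series for exp(∇ ∘ Δ + Δ) f terminates at order 4
exp(∇ ∘ Δ + Δ) f = -x^4 - (21/4)x^3 - (111/4)x^2 - (125/2)x - 69

the image equals g(x) = -x^4 - (21/4)x^3 - (111/4)x^2 - (125/2)x - 69


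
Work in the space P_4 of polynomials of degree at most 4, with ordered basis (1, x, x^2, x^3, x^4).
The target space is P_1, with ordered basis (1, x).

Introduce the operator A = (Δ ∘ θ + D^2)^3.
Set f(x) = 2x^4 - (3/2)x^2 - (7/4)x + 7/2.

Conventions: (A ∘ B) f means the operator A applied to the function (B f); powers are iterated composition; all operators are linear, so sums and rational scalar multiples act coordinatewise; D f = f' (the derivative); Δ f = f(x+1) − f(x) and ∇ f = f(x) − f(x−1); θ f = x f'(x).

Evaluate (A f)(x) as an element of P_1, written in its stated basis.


θ f = 8x^4 - 3x^2 - (7/4)x
Δ θ f = 32x^3 + 48x^2 + 26x + 13/4
D f = 8x^3 - 3x - 7/4
D D f = 24x^2 - 3
(Δ ∘ θ + D^2) f = 32x^3 + 72x^2 + 26x + 1/4
θ (Δ ∘ θ + D^2) f = 96x^3 + 144x^2 + 26x
Δ θ (Δ ∘ θ + D^2) f = 288x^2 + 576x + 266
D (Δ ∘ θ + D^2) f = 96x^2 + 144x + 26
D D (Δ ∘ θ + D^2) f = 192x + 144
(Δ ∘ θ + D^2) (Δ ∘ θ + D^2) f = 288x^2 + 768x + 410
θ (Δ ∘ θ + D^2) (Δ ∘ θ + D^2) f = 576x^2 + 768x
Δ θ (Δ ∘ θ + D^2) (Δ ∘ θ + D^2) f = 1152x + 1344
D (Δ ∘ θ + D^2) (Δ ∘ θ + D^2) f = 576x + 768
D D (Δ ∘ θ + D^2) (Δ ∘ θ + D^2) f = 576
(Δ ∘ θ + D^2) (Δ ∘ θ + D^2) (Δ ∘ θ + D^2) f = 1152x + 1920

the image equals g(x) = 1152x + 1920


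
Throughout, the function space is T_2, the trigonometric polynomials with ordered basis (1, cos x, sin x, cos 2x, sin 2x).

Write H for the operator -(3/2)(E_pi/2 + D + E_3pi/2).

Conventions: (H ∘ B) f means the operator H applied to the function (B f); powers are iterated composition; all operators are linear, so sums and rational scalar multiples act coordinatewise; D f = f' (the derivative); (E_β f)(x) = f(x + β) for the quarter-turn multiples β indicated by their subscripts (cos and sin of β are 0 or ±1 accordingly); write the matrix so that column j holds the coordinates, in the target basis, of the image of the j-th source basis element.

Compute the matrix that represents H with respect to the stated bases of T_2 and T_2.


the matrix is [[-3, 0, 0, 0, 0]; [0, 0, -3/2, 0, 0]; [0, 3/2, 0, 0, 0]; [0, 0, 0, 3, -3]; [0, 0, 0, 3, 3]] (rows listed top to bottom)

image of 1: -3
image of cos x: (3/2)sin x
image of sin x: -(3/2)cos x
image of cos 2x: 3cos 2x + 3sin 2x
image of sin 2x: -3cos 2x + 3sin 2x
each image's coordinates form column j of the matrix
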